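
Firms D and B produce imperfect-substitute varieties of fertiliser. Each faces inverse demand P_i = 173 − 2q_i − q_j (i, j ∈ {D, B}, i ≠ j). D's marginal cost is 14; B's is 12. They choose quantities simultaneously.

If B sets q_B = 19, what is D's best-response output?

35

Firm D's profit: π = q_D(173 − 2q_D − q_B) − 14q_D.
∂π/∂q_D = 159 − 4q_D − q_B = 0 ⇒ q_D = 39.75 − 0.25q_B.
At q_B = 19: q_D = 39.75 − 0.25·19 = 35.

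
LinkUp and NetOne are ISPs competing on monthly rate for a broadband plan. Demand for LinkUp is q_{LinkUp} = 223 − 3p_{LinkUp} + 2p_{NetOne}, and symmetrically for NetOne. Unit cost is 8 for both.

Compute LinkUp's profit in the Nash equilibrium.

8667.1875

LinkUp's profit: π = (p_{LinkUp} − 8)(223 − 3p_{LinkUp} + 2p_{NetOne}).
∂π/∂p_{LinkUp} = 247 − 6p_{LinkUp} + 2p_{NetOne} = 0 ⇒ p_{LinkUp} = 247/6 + (1/3)p_{NetOne}.
By symmetry p_{NetOne} = p_{LinkUp}; substituting into the reaction function, (2/3)p_{LinkUp} = 247/6 and p_{LinkUp} = 61.75.
q_{LinkUp} = 223 − 3·61.75 + 2·61.75 = 161.25.
Profit = (61.75 − 8)·161.25 = 8667.1875.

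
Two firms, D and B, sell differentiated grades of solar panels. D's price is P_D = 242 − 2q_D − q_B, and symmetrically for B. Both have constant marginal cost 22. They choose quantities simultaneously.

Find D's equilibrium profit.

Firm D's profit: π = q_D(242 − 2q_D − q_B) − 22q_D.
∂π/∂q_D = 220 − 4q_D − q_B = 0 ⇒ q_D = 55 − 0.25q_B.
The game is symmetric, so in equilibrium q_B = q_D: the reaction function gives 1.25q_D = 55, hence q_D = 44.
P_D = 242 − 2·44 − 44 = 110.
Profit = (110 − 22)·44 = 3872.

3872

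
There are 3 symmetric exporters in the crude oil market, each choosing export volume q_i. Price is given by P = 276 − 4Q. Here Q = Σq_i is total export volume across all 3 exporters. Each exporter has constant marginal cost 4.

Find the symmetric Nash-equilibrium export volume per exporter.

17

A representative exporter's profit is π_i = q_i(276 − 4Q) − 4q_i, with Q = q_i + Σ_{j≠i} q_j.
First-order condition: 272 − 8q_i − 4Σ_{j≠i} q_j = 0.
With identical exporters, set every q_j = q: then 272 − 8q − 8q = 0, i.e. q = 272/16 = 17.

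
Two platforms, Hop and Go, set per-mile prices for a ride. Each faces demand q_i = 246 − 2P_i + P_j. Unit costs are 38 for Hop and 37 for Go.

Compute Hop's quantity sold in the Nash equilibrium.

138.4

Hop's profit: π = (P_{Hop} − 38)(246 − 2P_{Hop} + P_{Go}).
∂π/∂P_{Hop} = 322 − 4P_{Hop} + P_{Go} = 0 ⇒ P_{Hop} = 80.5 + 0.25P_{Go}.
Similarly P_{Go} = 80 + 0.25P_{Hop}.
Solving the two reaction functions simultaneously: (1 − (0.25)(0.25))P_{Hop} = 80.5 + 0.25·80, so 0.9375P_{Hop} = 100.5 and P_{Hop} = 107.2.
Then P_{Go} = 80 + 0.25·107.2 = 106.8.
q_{Hop} = 246 − 2·107.2 + 106.8 = 138.4.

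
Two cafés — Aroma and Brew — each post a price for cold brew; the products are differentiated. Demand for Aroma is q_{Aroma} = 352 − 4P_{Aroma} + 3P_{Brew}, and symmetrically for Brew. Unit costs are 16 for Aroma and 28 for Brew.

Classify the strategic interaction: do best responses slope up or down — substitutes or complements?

strategic complements

Aroma's profit: π = (P_{Aroma} − 16)(352 − 4P_{Aroma} + 3P_{Brew}).
∂π/∂P_{Aroma} = 416 − 8P_{Aroma} + 3P_{Brew} = 0 ⇒ P_{Aroma} = 52 + 0.375P_{Brew}.
The best-response slope dP_{Aroma}/dP_{Brew} = 0.375 > 0: the reaction function is upward-sloping, so the choices are strategic complements.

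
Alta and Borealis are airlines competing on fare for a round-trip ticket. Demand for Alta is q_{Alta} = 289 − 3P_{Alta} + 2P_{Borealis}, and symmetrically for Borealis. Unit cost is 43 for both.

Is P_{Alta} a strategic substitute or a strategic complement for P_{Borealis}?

Alta's profit: π = (P_{Alta} − 43)(289 − 3P_{Alta} + 2P_{Borealis}).
∂π/∂P_{Alta} = 418 − 6P_{Alta} + 2P_{Borealis} = 0 ⇒ P_{Alta} = 209/3 + (1/3)P_{Borealis}.
The best-response slope dP_{Alta}/dP_{Borealis} = 1/3 > 0: the reaction function is upward-sloping, so the choices are strategic complements.

strategic complements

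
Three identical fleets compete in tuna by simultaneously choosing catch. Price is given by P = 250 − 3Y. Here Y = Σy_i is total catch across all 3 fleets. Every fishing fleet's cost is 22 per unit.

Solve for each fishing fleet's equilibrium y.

19

A representative fishing fleet's profit is π_i = y_i(250 − 3Y) − 22y_i, with Y = y_i + Σ_{j≠i} y_j.
First-order condition: 228 − 6y_i − 3Σ_{j≠i} y_j = 0.
With identical fishing fleets, set every y_j = y: then 228 − 6y − 6y = 0, i.e. y = 228/12 = 19.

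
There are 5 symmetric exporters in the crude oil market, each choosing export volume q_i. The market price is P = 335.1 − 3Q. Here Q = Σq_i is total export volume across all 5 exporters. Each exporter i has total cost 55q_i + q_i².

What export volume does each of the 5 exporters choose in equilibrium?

A representative exporter's profit is π_i = q_i(335.1 − 3Q) − 55q_i − q_i², with Q = q_i + Σ_{j≠i} q_j.
First-order condition: 280.1 − 8q_i − 3Σ_{j≠i} q_j = 0.
Imposing symmetry (q_j = q for all j) turns Σ_{j≠i} q_j into 4q, so 280.1 = 20q and q = 14.005.

14.005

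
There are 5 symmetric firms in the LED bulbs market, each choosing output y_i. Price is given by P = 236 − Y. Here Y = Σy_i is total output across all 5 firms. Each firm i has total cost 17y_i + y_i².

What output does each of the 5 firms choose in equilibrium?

27.375

A representative firm's profit is π_i = y_i(236 − Y) − 17y_i − y_i², with Y = y_i + Σ_{j≠i} y_j.
First-order condition: 219 − 4y_i − Σ_{j≠i} y_j = 0.
With identical firms, set every y_j = y: then 219 − 4y − 4y = 0, i.e. y = 219/8 = 27.375.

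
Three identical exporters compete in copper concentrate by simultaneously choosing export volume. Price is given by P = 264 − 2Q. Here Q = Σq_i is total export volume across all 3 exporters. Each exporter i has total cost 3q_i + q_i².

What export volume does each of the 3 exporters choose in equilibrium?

A representative exporter's profit is π_i = q_i(264 − 2Q) − 3q_i − q_i², with Q = q_i + Σ_{j≠i} q_j.
First-order condition: 261 − 6q_i − 2Σ_{j≠i} q_j = 0.
In a symmetric equilibrium every exporter chooses the same q, so Σ_{j≠i} q_j = 2q. The condition becomes 261 − 10q = 0, giving q = 261/10 = 26.1.

26.1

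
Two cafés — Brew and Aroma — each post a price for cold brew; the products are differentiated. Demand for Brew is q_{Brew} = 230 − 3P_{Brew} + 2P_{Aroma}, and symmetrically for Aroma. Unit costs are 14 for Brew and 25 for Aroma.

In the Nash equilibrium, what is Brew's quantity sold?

168.1875

Brew's profit: π = (P_{Brew} − 14)(230 − 3P_{Brew} + 2P_{Aroma}).
∂π/∂P_{Brew} = 272 − 6P_{Brew} + 2P_{Aroma} = 0 ⇒ P_{Brew} = 136/3 + (1/3)P_{Aroma}.
Similarly P_{Aroma} = 305/6 + (1/3)P_{Brew}.
Substituting the second reaction function into the first: P_{Brew} = 136/3 + (1/3)(305/6 + (1/3)P_{Brew}), which gives (8/9)P_{Brew} = 1121/18 ⇒ P_{Brew} = 70.0625.
Then P_{Aroma} = 305/6 + (1/3)·70.0625 = 74.1875.
q_{Brew} = 230 − 3·70.0625 + 2·74.1875 = 168.1875.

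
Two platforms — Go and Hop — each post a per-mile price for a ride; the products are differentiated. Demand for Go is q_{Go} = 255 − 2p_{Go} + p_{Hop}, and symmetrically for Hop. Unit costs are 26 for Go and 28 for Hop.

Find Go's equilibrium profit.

Go's profit: π = (p_{Go} − 26)(255 − 2p_{Go} + p_{Hop}).
∂π/∂p_{Go} = 307 − 4p_{Go} + p_{Hop} = 0 ⇒ p_{Go} = 76.75 + 0.25p_{Hop}.
Similarly p_{Hop} = 77.75 + 0.25p_{Go}.
Plugging p_{Hop} into Go's best response: p_{Go} = 76.75 + 0.25(77.75 + 0.25p_{Go}) ⇒ 0.9375p_{Go} = 96.1875, so p_{Go} = 102.6.
Then p_{Hop} = 77.75 + 0.25·102.6 = 103.4.
q_{Go} = 255 − 2·102.6 + 103.4 = 153.2.
Profit = (102.6 − 26)·153.2 = 11735.12.

11735.12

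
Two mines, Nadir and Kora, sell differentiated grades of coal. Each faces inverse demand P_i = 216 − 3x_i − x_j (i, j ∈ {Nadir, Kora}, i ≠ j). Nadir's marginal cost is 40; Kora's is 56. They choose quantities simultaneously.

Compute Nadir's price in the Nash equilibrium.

Mine Nadir's profit: π = x_{Nadir}(216 − 3x_{Nadir} − x_{Kora}) − 40x_{Nadir}.
∂π/∂x_{Nadir} = 176 − 6x_{Nadir} − x_{Kora} = 0 ⇒ x_{Nadir} = 88/3 − (1/6)x_{Kora}.
Similarly x_{Kora} = 80/3 − (1/6)x_{Nadir}.
Solving the two reaction functions simultaneously: (1 − (−1/6)(−1/6))x_{Nadir} = 88/3 − (1/6)·(80/3), so (35/36)x_{Nadir} = 224/9 and x_{Nadir} = 25.6.
Then x_{Kora} = 80/3 − (1/6)·25.6 = 22.4.
P_{Nadir} = 216 − 3·25.6 − 22.4 = 116.8.

116.8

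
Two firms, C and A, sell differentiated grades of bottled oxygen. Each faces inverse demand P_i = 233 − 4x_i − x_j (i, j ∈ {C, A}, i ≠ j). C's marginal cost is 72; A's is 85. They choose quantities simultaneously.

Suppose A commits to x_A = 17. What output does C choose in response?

Firm C's profit: π = x_C(233 − 4x_C − x_A) − 72x_C.
∂π/∂x_C = 161 − 8x_C − x_A = 0 ⇒ x_C = 20.125 − 0.125x_A.
At x_A = 17: x_C = 20.125 − 0.125·17 = 18.

18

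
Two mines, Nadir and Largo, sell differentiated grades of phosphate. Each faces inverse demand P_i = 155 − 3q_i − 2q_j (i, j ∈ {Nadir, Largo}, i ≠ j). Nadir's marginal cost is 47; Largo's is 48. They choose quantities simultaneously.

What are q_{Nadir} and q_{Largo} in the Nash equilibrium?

Mine Nadir's profit: π = q_{Nadir}(155 − 3q_{Nadir} − 2q_{Largo}) − 47q_{Nadir}.
∂π/∂q_{Nadir} = 108 − 6q_{Nadir} − 2q_{Largo} = 0 ⇒ q_{Nadir} = 18 − (1/3)q_{Largo}.
Similarly q_{Largo} = 107/6 − (1/3)q_{Nadir}.
Solving the two reaction functions simultaneously: (1 − (−1/3)(−1/3))q_{Nadir} = 18 − (1/3)·(107/6), so (8/9)q_{Nadir} = 217/18 and q_{Nadir} = 13.5625.
Then q_{Largo} = 107/6 − (1/3)·13.5625 = 13.3125.

13.5625, 13.3125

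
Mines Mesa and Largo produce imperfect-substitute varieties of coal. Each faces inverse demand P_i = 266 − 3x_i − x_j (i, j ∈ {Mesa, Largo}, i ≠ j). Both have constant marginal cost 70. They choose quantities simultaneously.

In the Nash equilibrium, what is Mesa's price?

154

Mine Mesa's profit: π = x_{Mesa}(266 − 3x_{Mesa} − x_{Largo}) − 70x_{Mesa}.
∂π/∂x_{Mesa} = 196 − 6x_{Mesa} − x_{Largo} = 0 ⇒ x_{Mesa} = 98/3 − (1/6)x_{Largo}.
By symmetry x_{Largo} = x_{Mesa}; substituting into the reaction function, (7/6)x_{Mesa} = 98/3 and x_{Mesa} = 28.
P_{Mesa} = 266 − 3·28 − 28 = 154.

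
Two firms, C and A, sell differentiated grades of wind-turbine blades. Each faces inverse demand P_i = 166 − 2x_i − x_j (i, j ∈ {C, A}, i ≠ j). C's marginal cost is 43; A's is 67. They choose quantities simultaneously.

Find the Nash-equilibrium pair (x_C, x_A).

26.2, 18.2

Firm C's profit: π = x_C(166 − 2x_C − x_A) − 43x_C.
∂π/∂x_C = 123 − 4x_C − x_A = 0 ⇒ x_C = 30.75 − 0.25x_A.
Similarly x_A = 24.75 − 0.25x_C.
Substituting the second reaction function into the first: x_C = 30.75 − 0.25(24.75 − 0.25x_C), which gives 0.9375x_C = 24.5625 ⇒ x_C = 26.2.
Then x_A = 24.75 − 0.25·26.2 = 18.2.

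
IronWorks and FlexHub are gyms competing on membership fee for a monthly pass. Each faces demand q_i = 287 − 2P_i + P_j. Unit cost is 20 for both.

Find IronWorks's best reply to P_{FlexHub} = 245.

IronWorks's profit: π = (P_{IronWorks} − 20)(287 − 2P_{IronWorks} + P_{FlexHub}).
∂π/∂P_{IronWorks} = 327 − 4P_{IronWorks} + P_{FlexHub} = 0 ⇒ P_{IronWorks} = 81.75 + 0.25P_{FlexHub}.
At P_{FlexHub} = 245: P_{IronWorks} = 81.75 + 0.25·245 = 143.

143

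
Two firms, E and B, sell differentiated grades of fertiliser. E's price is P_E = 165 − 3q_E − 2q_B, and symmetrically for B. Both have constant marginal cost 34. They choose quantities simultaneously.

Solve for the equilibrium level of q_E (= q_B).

16.375

Firm E's profit: π = q_E(165 − 3q_E − 2q_B) − 34q_E.
∂π/∂q_E = 131 − 6q_E − 2q_B = 0 ⇒ q_E = 131/6 − (1/3)q_B.
Setting q_E = q_B in the reaction function: q_E = 131/6 − (1/3)q_E, so q_E = (131/6) / (4/3) = 16.375.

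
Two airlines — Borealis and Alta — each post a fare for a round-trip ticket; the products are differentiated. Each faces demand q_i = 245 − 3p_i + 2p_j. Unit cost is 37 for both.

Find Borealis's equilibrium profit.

8112

Borealis's profit: π = (p_{Borealis} − 37)(245 − 3p_{Borealis} + 2p_{Alta}).
∂π/∂p_{Borealis} = 356 − 6p_{Borealis} + 2p_{Alta} = 0 ⇒ p_{Borealis} = 178/3 + (1/3)p_{Alta}.
The game is symmetric, so in equilibrium p_{Alta} = p_{Borealis}: the reaction function gives (2/3)p_{Borealis} = 178/3, hence p_{Borealis} = 89.
q_{Borealis} = 245 − 3·89 + 2·89 = 156.
Profit = (89 − 37)·156 = 8112.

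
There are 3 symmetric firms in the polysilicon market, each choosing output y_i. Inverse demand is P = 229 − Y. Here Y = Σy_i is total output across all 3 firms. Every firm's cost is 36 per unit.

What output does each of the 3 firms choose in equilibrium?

48.25

A representative firm's profit is π_i = y_i(229 − Y) − 36y_i, with Y = y_i + Σ_{j≠i} y_j.
First-order condition: 193 − 2y_i − Σ_{j≠i} y_j = 0.
With identical firms, set every y_j = y: then 193 − 2y − 2y = 0, i.e. y = 193/4 = 48.25.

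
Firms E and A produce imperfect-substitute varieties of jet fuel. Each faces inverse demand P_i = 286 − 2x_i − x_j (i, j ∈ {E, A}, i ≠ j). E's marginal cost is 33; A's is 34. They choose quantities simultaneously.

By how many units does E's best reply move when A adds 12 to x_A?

Firm E's profit: π = x_E(286 − 2x_E − x_A) − 33x_E.
∂π/∂x_E = 253 − 4x_E − x_A = 0 ⇒ x_E = 63.25 − 0.25x_A.
The reaction-function slope is −0.25, so a 12-unit rise in x_A moves x_E by −0.25 × 12 = −3. E's best response falls — the actions are strategic substitutes.

-3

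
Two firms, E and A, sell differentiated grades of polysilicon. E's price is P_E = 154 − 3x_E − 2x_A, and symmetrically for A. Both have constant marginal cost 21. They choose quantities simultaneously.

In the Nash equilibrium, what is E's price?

70.875

Firm E's profit: π = x_E(154 − 3x_E − 2x_A) − 21x_E.
∂π/∂x_E = 133 − 6x_E − 2x_A = 0 ⇒ x_E = 133/6 − (1/3)x_A.
Setting x_E = x_A in the reaction function: x_E = 133/6 − (1/3)x_E, so x_E = (133/6) / (4/3) = 16.625.
P_E = 154 − 3·16.625 − 2·16.625 = 70.875.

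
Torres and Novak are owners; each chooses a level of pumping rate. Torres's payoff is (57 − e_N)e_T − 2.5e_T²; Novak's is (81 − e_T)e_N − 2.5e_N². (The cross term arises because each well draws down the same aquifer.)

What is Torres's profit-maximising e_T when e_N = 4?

10.6

Expanding Torres's payoff: 57e_T − e_Ne_T − 2.5e_T².
∂π/∂e_T = 57 − e_N − 5e_T = 0, so e_T = 11.4 − 0.2e_N.
At e_N = 4: e_T = 11.4 − 0.2·4 = 10.6.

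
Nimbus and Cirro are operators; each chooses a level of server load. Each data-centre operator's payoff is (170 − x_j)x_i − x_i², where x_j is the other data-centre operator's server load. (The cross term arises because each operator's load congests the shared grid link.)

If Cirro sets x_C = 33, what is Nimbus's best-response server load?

Nimbus's payoff is (170 − x_C)x_N − x_N².
∂π/∂x_N = 170 − x_C − 2x_N = 0, so x_N = 85 − 0.5x_C.
At x_C = 33: x_N = 85 − 0.5·33 = 68.5.

68.5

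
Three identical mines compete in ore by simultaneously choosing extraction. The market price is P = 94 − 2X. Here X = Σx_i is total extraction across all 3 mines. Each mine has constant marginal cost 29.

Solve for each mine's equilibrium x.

A representative mine's profit is π_i = x_i(94 − 2X) − 29x_i, with X = x_i + Σ_{j≠i} x_j.
First-order condition: 65 − 4x_i − 2Σ_{j≠i} x_j = 0.
In a symmetric equilibrium every mine chooses the same x, so Σ_{j≠i} x_j = 2x. The condition becomes 65 − 8x = 0, giving x = 65/8 = 8.125.

8.125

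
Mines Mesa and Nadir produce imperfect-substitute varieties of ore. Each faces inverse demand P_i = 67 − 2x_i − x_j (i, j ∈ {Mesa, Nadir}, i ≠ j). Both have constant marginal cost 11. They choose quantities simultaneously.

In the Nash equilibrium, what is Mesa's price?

Mine Mesa's profit: π = x_{Mesa}(67 − 2x_{Mesa} − x_{Nadir}) − 11x_{Mesa}.
∂π/∂x_{Mesa} = 56 − 4x_{Mesa} − x_{Nadir} = 0 ⇒ x_{Mesa} = 14 − 0.25x_{Nadir}.
The game is symmetric, so in equilibrium x_{Nadir} = x_{Mesa}: the reaction function gives 1.25x_{Mesa} = 14, hence x_{Mesa} = 11.2.
P_{Mesa} = 67 − 2·11.2 − 11.2 = 33.4.

33.4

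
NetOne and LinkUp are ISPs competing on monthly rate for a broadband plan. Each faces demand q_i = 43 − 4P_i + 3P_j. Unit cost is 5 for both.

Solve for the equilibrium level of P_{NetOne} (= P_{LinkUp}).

NetOne's profit: π = (P_{NetOne} − 5)(43 − 4P_{NetOne} + 3P_{LinkUp}).
∂π/∂P_{NetOne} = 63 − 8P_{NetOne} + 3P_{LinkUp} = 0 ⇒ P_{NetOne} = 7.875 + 0.375P_{LinkUp}.
By symmetry P_{LinkUp} = P_{NetOne}; substituting into the reaction function, 0.625P_{NetOne} = 7.875 and P_{NetOne} = 12.6.

12.6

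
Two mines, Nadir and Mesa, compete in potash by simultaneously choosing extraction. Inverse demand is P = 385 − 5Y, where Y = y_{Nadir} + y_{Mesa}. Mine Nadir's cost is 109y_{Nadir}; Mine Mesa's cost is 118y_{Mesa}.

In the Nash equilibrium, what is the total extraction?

36.2

Mine Nadir's profit: π = y_{Nadir}(385 − 5(y_{Nadir} + y_{Mesa})) − 109y_{Nadir}.
∂π/∂y_{Nadir} = 276 − 10y_{Nadir} − 5y_{Mesa} = 0, so y_{Nadir} = 27.6 − 0.5y_{Mesa}.
By the same steps for Mesa: y_{Mesa} = 26.7 − 0.5y_{Nadir}.
Solving the two reaction functions simultaneously: (1 − (−0.5)(−0.5))y_{Nadir} = 27.6 − 0.5·26.7, so 0.75y_{Nadir} = 14.25 and y_{Nadir} = 19.
Then y_{Mesa} = 26.7 − 0.5·19 = 17.2.
Total extraction: 19 + 17.2 = 36.2.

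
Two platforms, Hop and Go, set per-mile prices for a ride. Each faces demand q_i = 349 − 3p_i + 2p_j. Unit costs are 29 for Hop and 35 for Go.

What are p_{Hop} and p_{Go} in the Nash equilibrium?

110.125, 112.375

Hop's profit: π = (p_{Hop} − 29)(349 − 3p_{Hop} + 2p_{Go}).
∂π/∂p_{Hop} = 436 − 6p_{Hop} + 2p_{Go} = 0 ⇒ p_{Hop} = 218/3 + (1/3)p_{Go}.
Similarly p_{Go} = 227/3 + (1/3)p_{Hop}.
Plugging p_{Go} into Hop's best response: p_{Hop} = 218/3 + (1/3)(227/3 + (1/3)p_{Hop}) ⇒ (8/9)p_{Hop} = 881/9, so p_{Hop} = 110.125.
Then p_{Go} = 227/3 + (1/3)·110.125 = 112.375.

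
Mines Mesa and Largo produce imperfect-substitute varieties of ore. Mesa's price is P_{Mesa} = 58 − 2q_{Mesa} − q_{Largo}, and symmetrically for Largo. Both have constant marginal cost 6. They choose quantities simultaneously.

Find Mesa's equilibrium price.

Mine Mesa's profit: π = q_{Mesa}(58 − 2q_{Mesa} − q_{Largo}) − 6q_{Mesa}.
∂π/∂q_{Mesa} = 52 − 4q_{Mesa} − q_{Largo} = 0 ⇒ q_{Mesa} = 13 − 0.25q_{Largo}.
The game is symmetric, so in equilibrium q_{Largo} = q_{Mesa}: the reaction function gives 1.25q_{Mesa} = 13, hence q_{Mesa} = 10.4.
P_{Mesa} = 58 − 2·10.4 − 10.4 = 26.8.

26.8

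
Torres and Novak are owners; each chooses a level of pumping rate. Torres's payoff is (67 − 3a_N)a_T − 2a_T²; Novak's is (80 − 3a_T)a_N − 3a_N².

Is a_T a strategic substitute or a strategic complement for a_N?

Expanding Torres's payoff: 67a_T − 3a_Na_T − 2a_T².
∂π/∂a_T = 67 − 3a_N − 4a_T = 0, so a_T = 16.75 − 0.75a_N.
The best-response slope da_T/da_N = −0.75 < 0: the reaction function is downward-sloping, so the choices are strategic substitutes.

strategic substitutes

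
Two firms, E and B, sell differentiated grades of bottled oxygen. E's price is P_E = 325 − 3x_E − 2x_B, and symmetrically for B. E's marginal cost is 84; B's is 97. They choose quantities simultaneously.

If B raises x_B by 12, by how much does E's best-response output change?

Firm E's profit: π = x_E(325 − 3x_E − 2x_B) − 84x_E.
∂π/∂x_E = 241 − 6x_E − 2x_B = 0 ⇒ x_E = 241/6 − (1/3)x_B.
The reaction-function slope is −1/3, so a 12-unit rise in x_B moves x_E by −1/3 × 12 = −4. E's best response falls — the actions are strategic substitutes.

-4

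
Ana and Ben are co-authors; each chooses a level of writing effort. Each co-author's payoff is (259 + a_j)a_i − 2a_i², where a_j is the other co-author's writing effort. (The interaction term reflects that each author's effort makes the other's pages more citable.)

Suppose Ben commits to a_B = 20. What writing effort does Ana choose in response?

Ana's payoff is (259 + a_B)a_A − 2a_A².
∂π/∂a_A = 259 + a_B − 4a_A = 0, so a_A = 64.75 + 0.25a_B.
At a_B = 20: a_A = 64.75 + 0.25·20 = 69.75.

69.75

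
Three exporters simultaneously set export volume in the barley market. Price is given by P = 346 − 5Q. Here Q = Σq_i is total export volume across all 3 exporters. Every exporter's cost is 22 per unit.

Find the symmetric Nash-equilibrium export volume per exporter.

A representative exporter's profit is π_i = q_i(346 − 5Q) − 22q_i, with Q = q_i + Σ_{j≠i} q_j.
First-order condition: 324 − 10q_i − 5Σ_{j≠i} q_j = 0.
In a symmetric equilibrium every exporter chooses the same q, so Σ_{j≠i} q_j = 2q. The condition becomes 324 − 20q = 0, giving q = 324/20 = 16.2.

16.2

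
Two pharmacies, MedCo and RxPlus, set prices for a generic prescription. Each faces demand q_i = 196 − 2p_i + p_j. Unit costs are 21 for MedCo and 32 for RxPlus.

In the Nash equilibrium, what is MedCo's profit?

MedCo's profit: π = (p_{MedCo} − 21)(196 − 2p_{MedCo} + p_{RxPlus}).
∂π/∂p_{MedCo} = 238 − 4p_{MedCo} + p_{RxPlus} = 0 ⇒ p_{MedCo} = 59.5 + 0.25p_{RxPlus}.
Similarly p_{RxPlus} = 65 + 0.25p_{MedCo}.
Plugging p_{RxPlus} into MedCo's best response: p_{MedCo} = 59.5 + 0.25(65 + 0.25p_{MedCo}) ⇒ 0.9375p_{MedCo} = 75.75, so p_{MedCo} = 80.8.
Then p_{RxPlus} = 65 + 0.25·80.8 = 85.2.
q_{MedCo} = 196 − 2·80.8 + 85.2 = 119.6.
Profit = (80.8 − 21)·119.6 = 7152.08.

7152.08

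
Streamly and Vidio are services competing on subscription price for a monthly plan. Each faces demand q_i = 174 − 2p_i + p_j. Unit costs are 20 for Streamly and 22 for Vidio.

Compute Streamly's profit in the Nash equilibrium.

Streamly's profit: π = (p_{Streamly} − 20)(174 − 2p_{Streamly} + p_{Vidio}).
∂π/∂p_{Streamly} = 214 − 4p_{Streamly} + p_{Vidio} = 0 ⇒ p_{Streamly} = 53.5 + 0.25p_{Vidio}.
Similarly p_{Vidio} = 54.5 + 0.25p_{Streamly}.
Solving the two reaction functions simultaneously: (1 − (0.25)(0.25))p_{Streamly} = 53.5 + 0.25·54.5, so 0.9375p_{Streamly} = 67.125 and p_{Streamly} = 71.6.
Then p_{Vidio} = 54.5 + 0.25·71.6 = 72.4.
q_{Streamly} = 174 − 2·71.6 + 72.4 = 103.2.
Profit = (71.6 − 20)·103.2 = 5325.12.

5325.12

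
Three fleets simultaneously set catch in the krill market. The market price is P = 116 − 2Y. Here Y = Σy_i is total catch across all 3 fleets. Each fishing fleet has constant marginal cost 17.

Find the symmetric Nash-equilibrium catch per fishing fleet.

A representative fishing fleet's profit is π_i = y_i(116 − 2Y) − 17y_i, with Y = y_i + Σ_{j≠i} y_j.
First-order condition: 99 − 4y_i − 2Σ_{j≠i} y_j = 0.
Imposing symmetry (y_j = y for all j) turns Σ_{j≠i} y_j into 2y, so 99 = 8y and y = 12.375.

12.375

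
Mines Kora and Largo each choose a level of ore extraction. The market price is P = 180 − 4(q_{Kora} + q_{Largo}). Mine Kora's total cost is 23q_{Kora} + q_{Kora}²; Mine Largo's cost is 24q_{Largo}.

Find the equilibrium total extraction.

24.4375

Mine Kora's profit: π = q_{Kora}(180 − 4(q_{Kora} + q_{Largo})) − 23q_{Kora} − q_{Kora}².
∂π/∂q_{Kora} = 157 − 10q_{Kora} − 4q_{Largo} = 0, so q_{Kora} = 15.7 − 0.4q_{Largo}.
For Largo: ∂π/∂q_{Largo} = 156 − 8q_{Largo} − 4q_{Kora} = 0 ⇒ q_{Largo} = 19.5 − 0.5q_{Kora}.
Solving the two reaction functions simultaneously: (1 − (−0.4)(−0.5))q_{Kora} = 15.7 − 0.4·19.5, so 0.8q_{Kora} = 7.9 and q_{Kora} = 9.875.
Then q_{Largo} = 19.5 − 0.5·9.875 = 14.5625.
Total extraction: 9.875 + 14.5625 = 24.4375.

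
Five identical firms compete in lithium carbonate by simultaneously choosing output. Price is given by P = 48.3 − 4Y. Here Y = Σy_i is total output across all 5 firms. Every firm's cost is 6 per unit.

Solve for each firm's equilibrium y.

A representative firm's profit is π_i = y_i(48.3 − 4Y) − 6y_i, with Y = y_i + Σ_{j≠i} y_j.
First-order condition: 42.3 − 8y_i − 4Σ_{j≠i} y_j = 0.
With identical firms, set every y_j = y: then 42.3 − 8y − 16y = 0, i.e. y = 42.3/24 = 1.7625.

1.7625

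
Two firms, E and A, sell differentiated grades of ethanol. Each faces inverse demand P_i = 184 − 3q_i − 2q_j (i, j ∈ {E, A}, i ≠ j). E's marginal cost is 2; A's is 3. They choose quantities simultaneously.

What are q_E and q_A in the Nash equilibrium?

Firm E's profit: π = q_E(184 − 3q_E − 2q_A) − 2q_E.
∂π/∂q_E = 182 − 6q_E − 2q_A = 0 ⇒ q_E = 91/3 − (1/3)q_A.
Similarly q_A = 181/6 − (1/3)q_E.
Solving the two reaction functions simultaneously: (1 − (−1/3)(−1/3))q_E = 91/3 − (1/3)·(181/6), so (8/9)q_E = 365/18 and q_E = 22.8125.
Then q_A = 181/6 − (1/3)·22.8125 = 22.5625.

22.8125, 22.5625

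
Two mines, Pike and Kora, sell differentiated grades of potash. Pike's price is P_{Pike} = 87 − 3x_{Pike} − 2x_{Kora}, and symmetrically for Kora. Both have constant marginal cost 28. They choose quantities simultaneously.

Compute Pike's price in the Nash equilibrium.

50.125

Mine Pike's profit: π = x_{Pike}(87 − 3x_{Pike} − 2x_{Kora}) − 28x_{Pike}.
∂π/∂x_{Pike} = 59 − 6x_{Pike} − 2x_{Kora} = 0 ⇒ x_{Pike} = 59/6 − (1/3)x_{Kora}.
By symmetry x_{Kora} = x_{Pike}; substituting into the reaction function, (4/3)x_{Pike} = 59/6 and x_{Pike} = 7.375.
P_{Pike} = 87 − 3·7.375 − 2·7.375 = 50.125.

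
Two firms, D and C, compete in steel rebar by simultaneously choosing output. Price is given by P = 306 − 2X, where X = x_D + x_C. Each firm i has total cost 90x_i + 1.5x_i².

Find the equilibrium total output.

Firm D's profit: π = x_D(306 − 2(x_D + x_C)) − 90x_D − 1.5x_D².
∂π/∂x_D = 216 − 7x_D − 2x_C = 0, so x_D = 216/7 − (2/7)x_C.
Setting x_D = x_C in the reaction function: x_D = 216/7 − (2/7)x_D, so x_D = (216/7) / (9/7) = 24.
Total output: 24 + 24 = 48.

48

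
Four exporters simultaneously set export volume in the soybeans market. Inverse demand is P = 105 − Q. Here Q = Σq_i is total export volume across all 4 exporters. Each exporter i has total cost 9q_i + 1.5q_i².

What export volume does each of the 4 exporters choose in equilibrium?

A representative exporter's profit is π_i = q_i(105 − Q) − 9q_i − 1.5q_i², with Q = q_i + Σ_{j≠i} q_j.
First-order condition: 96 − 5q_i − Σ_{j≠i} q_j = 0.
In a symmetric equilibrium every exporter chooses the same q, so Σ_{j≠i} q_j = 3q. The condition becomes 96 − 8q = 0, giving q = 96/8 = 12.

12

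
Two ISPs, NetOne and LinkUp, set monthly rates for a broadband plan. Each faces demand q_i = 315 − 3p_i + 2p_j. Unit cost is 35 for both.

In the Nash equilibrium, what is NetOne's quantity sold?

NetOne's profit: π = (p_{NetOne} − 35)(315 − 3p_{NetOne} + 2p_{LinkUp}).
∂π/∂p_{NetOne} = 420 − 6p_{NetOne} + 2p_{LinkUp} = 0 ⇒ p_{NetOne} = 70 + (1/3)p_{LinkUp}.
Setting p_{NetOne} = p_{LinkUp} in the reaction function: p_{NetOne} = 70 + (1/3)p_{NetOne}, so p_{NetOne} = 70 / (2/3) = 105.
q_{NetOne} = 315 − 3·105 + 2·105 = 210.

210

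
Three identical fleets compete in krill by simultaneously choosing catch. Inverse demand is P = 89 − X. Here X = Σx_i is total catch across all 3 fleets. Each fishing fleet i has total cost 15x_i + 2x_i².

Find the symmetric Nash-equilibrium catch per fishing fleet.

A representative fishing fleet's profit is π_i = x_i(89 − X) − 15x_i − 2x_i², with X = x_i + Σ_{j≠i} x_j.
First-order condition: 74 − 6x_i − Σ_{j≠i} x_j = 0.
In a symmetric equilibrium every fishing fleet chooses the same x, so Σ_{j≠i} x_j = 2x. The condition becomes 74 − 8x = 0, giving x = 74/8 = 9.25.

9.25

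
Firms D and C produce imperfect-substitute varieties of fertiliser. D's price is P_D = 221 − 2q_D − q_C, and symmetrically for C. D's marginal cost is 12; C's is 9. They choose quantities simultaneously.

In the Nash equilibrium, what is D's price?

95.2

Firm D's profit: π = q_D(221 − 2q_D − q_C) − 12q_D.
∂π/∂q_D = 209 − 4q_D − q_C = 0 ⇒ q_D = 52.25 − 0.25q_C.
Similarly q_C = 53 − 0.25q_D.
Solving the two reaction functions simultaneously: (1 − (−0.25)(−0.25))q_D = 52.25 − 0.25·53, so 0.9375q_D = 39 and q_D = 41.6.
Then q_C = 53 − 0.25·41.6 = 42.6.
P_D = 221 − 2·41.6 − 42.6 = 95.2.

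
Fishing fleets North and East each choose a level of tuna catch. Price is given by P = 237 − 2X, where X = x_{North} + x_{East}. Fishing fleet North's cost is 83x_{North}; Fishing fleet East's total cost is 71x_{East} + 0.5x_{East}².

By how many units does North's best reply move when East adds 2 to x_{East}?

-1

Fishing fleet North's profit: π = x_{North}(237 − 2(x_{North} + x_{East})) − 83x_{North}.
∂π/∂x_{North} = 154 − 4x_{North} − 2x_{East} = 0, so x_{North} = 38.5 − 0.5x_{East}.
The reaction-function slope is −0.5, so a 2-unit rise in x_{East} moves x_{North} by −0.5 × 2 = −1. North's best response falls — the actions are strategic substitutes.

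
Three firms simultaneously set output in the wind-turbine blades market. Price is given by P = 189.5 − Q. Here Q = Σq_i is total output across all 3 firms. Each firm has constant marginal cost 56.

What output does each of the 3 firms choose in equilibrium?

33.375

A representative firm's profit is π_i = q_i(189.5 − Q) − 56q_i, with Q = q_i + Σ_{j≠i} q_j.
First-order condition: 133.5 − 2q_i − Σ_{j≠i} q_j = 0.
In a symmetric equilibrium every firm chooses the same q, so Σ_{j≠i} q_j = 2q. The condition becomes 133.5 − 4q = 0, giving q = 133.5/4 = 33.375.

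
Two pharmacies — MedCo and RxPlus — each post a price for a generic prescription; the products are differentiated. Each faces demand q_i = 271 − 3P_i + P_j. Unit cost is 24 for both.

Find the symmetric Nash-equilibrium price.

MedCo's profit: π = (P_{MedCo} − 24)(271 − 3P_{MedCo} + P_{RxPlus}).
∂π/∂P_{MedCo} = 343 − 6P_{MedCo} + P_{RxPlus} = 0 ⇒ P_{MedCo} = 343/6 + (1/6)P_{RxPlus}.
By symmetry P_{RxPlus} = P_{MedCo}; substituting into the reaction function, (5/6)P_{MedCo} = 343/6 and P_{MedCo} = 68.6.

68.6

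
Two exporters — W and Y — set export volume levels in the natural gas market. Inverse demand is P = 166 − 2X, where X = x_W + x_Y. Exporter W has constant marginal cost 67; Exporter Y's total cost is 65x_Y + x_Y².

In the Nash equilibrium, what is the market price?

Exporter W's profit: π = x_W(166 − 2(x_W + x_Y)) − 67x_W.
∂π/∂x_W = 99 − 4x_W − 2x_Y = 0, so x_W = 24.75 − 0.5x_Y.
For Y: ∂π/∂x_Y = 101 − 6x_Y − 2x_W = 0 ⇒ x_Y = 101/6 − (1/3)x_W.
Plugging x_Y into W's best response: x_W = 24.75 − 0.5(101/6 − (1/3)x_W) ⇒ (5/6)x_W = 49/3, so x_W = 19.6.
Then x_Y = 101/6 − (1/3)·19.6 = 10.3.
Equilibrium price: P = 166 − 2·29.9 = 106.2.

106.2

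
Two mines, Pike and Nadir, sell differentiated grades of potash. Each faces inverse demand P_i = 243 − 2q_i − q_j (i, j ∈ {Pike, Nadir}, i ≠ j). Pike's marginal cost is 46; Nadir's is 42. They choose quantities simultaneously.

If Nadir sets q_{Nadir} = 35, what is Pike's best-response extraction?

Mine Pike's profit: π = q_{Pike}(243 − 2q_{Pike} − q_{Nadir}) − 46q_{Pike}.
∂π/∂q_{Pike} = 197 − 4q_{Pike} − q_{Nadir} = 0 ⇒ q_{Pike} = 49.25 − 0.25q_{Nadir}.
At q_{Nadir} = 35: q_{Pike} = 49.25 − 0.25·35 = 40.5.

40.5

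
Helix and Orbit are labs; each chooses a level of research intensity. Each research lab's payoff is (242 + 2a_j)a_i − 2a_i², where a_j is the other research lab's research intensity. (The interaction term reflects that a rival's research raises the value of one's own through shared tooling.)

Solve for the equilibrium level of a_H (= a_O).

121

Helix's payoff is (242 + 2a_O)a_H − 2a_H².
∂π/∂a_H = 242 + 2a_O − 4a_H = 0, so a_H = 60.5 + 0.5a_O.
By symmetry a_O = a_H; substituting into the reaction function, 0.5a_H = 60.5 and a_H = 121.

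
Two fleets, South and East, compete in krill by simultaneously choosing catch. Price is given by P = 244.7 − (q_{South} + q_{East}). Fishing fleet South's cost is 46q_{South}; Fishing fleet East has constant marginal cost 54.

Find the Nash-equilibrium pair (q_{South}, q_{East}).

Fishing fleet South's profit: π = q_{South}(244.7 − (q_{South} + q_{East})) − 46q_{South}.
∂π/∂q_{South} = 198.7 − 2q_{South} − q_{East} = 0, so q_{South} = 99.35 − 0.5q_{East}.
By the same steps for East: q_{East} = 95.35 − 0.5q_{South}.
Substituting the second reaction function into the first: q_{South} = 99.35 − 0.5(95.35 − 0.5q_{South}), which gives 0.75q_{South} = 51.675 ⇒ q_{South} = 68.9.
Then q_{East} = 95.35 − 0.5·68.9 = 60.9.

68.9, 60.9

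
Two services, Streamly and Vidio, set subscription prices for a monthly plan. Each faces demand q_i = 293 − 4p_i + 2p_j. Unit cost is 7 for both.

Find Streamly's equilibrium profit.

8649

Streamly's profit: π = (p_{Streamly} − 7)(293 − 4p_{Streamly} + 2p_{Vidio}).
∂π/∂p_{Streamly} = 321 − 8p_{Streamly} + 2p_{Vidio} = 0 ⇒ p_{Streamly} = 40.125 + 0.25p_{Vidio}.
Setting p_{Streamly} = p_{Vidio} in the reaction function: p_{Streamly} = 40.125 + 0.25p_{Streamly}, so p_{Streamly} = 40.125 / 0.75 = 53.5.
q_{Streamly} = 293 − 4·53.5 + 2·53.5 = 186.
Profit = (53.5 − 7)·186 = 8649.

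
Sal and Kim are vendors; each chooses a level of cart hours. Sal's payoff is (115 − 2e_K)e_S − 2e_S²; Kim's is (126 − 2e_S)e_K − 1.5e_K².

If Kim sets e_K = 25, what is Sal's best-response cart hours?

Expanding Sal's payoff: 115e_S − 2e_Ke_S − 2e_S².
∂π/∂e_S = 115 − 2e_K − 4e_S = 0, so e_S = 28.75 − 0.5e_K.
At e_K = 25: e_S = 28.75 − 0.5·25 = 16.25.

16.25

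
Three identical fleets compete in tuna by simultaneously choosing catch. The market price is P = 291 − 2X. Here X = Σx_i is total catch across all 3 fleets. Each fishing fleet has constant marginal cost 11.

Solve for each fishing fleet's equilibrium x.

35

A representative fishing fleet's profit is π_i = x_i(291 − 2X) − 11x_i, with X = x_i + Σ_{j≠i} x_j.
First-order condition: 280 − 4x_i − 2Σ_{j≠i} x_j = 0.
Imposing symmetry (x_j = x for all j) turns Σ_{j≠i} x_j into 2x, so 280 = 8x and x = 35.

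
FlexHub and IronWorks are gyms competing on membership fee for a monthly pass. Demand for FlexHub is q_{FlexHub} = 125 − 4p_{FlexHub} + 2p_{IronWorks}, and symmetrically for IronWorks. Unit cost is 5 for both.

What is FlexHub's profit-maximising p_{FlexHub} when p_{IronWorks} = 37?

FlexHub's profit: π = (p_{FlexHub} − 5)(125 − 4p_{FlexHub} + 2p_{IronWorks}).
∂π/∂p_{FlexHub} = 145 − 8p_{FlexHub} + 2p_{IronWorks} = 0 ⇒ p_{FlexHub} = 18.125 + 0.25p_{IronWorks}.
At p_{IronWorks} = 37: p_{FlexHub} = 18.125 + 0.25·37 = 27.375.

27.375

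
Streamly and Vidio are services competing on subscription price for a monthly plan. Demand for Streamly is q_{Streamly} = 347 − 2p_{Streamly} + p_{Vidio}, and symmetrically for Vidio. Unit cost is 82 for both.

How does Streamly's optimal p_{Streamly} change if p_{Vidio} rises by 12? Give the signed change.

3

Streamly's profit: π = (p_{Streamly} − 82)(347 − 2p_{Streamly} + p_{Vidio}).
∂π/∂p_{Streamly} = 511 − 4p_{Streamly} + p_{Vidio} = 0 ⇒ p_{Streamly} = 127.75 + 0.25p_{Vidio}.
The reaction-function slope is 0.25, so a 12-unit rise in p_{Vidio} moves p_{Streamly} by 0.25 × 12 = 3. Streamly's best response rises — the actions are strategic complements.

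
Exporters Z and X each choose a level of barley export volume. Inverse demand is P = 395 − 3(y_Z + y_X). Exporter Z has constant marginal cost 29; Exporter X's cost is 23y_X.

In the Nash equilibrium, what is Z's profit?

Exporter Z's profit: π = y_Z(395 − 3(y_Z + y_X)) − 29y_Z.
∂π/∂y_Z = 366 − 6y_Z − 3y_X = 0, so y_Z = 61 − 0.5y_X.
By the same steps for X: y_X = 62 − 0.5y_Z.
Substituting the second reaction function into the first: y_Z = 61 − 0.5(62 − 0.5y_Z), which gives 0.75y_Z = 30 ⇒ y_Z = 40.
Then y_X = 62 − 0.5·40 = 42.
Price P = 395 − 3·82 = 149.
Z's profit: (149 − 29)·40 = 4800.

4800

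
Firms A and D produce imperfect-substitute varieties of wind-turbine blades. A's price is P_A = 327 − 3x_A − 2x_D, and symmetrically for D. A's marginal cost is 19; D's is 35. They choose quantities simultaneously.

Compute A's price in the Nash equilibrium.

Firm A's profit: π = x_A(327 − 3x_A − 2x_D) − 19x_A.
∂π/∂x_A = 308 − 6x_A − 2x_D = 0 ⇒ x_A = 154/3 − (1/3)x_D.
Similarly x_D = 146/3 − (1/3)x_A.
Solving the two reaction functions simultaneously: (1 − (−1/3)(−1/3))x_A = 154/3 − (1/3)·(146/3), so (8/9)x_A = 316/9 and x_A = 39.5.
Then x_D = 146/3 − (1/3)·39.5 = 35.5.
P_A = 327 − 3·39.5 − 2·35.5 = 137.5.

137.5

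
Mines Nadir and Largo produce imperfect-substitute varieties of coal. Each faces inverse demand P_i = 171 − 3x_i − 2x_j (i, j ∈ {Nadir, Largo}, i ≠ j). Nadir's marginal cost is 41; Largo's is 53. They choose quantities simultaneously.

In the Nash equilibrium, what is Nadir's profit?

867

Mine Nadir's profit: π = x_{Nadir}(171 − 3x_{Nadir} − 2x_{Largo}) − 41x_{Nadir}.
∂π/∂x_{Nadir} = 130 − 6x_{Nadir} − 2x_{Largo} = 0 ⇒ x_{Nadir} = 65/3 − (1/3)x_{Largo}.
Similarly x_{Largo} = 59/3 − (1/3)x_{Nadir}.
Plugging x_{Largo} into Nadir's best response: x_{Nadir} = 65/3 − (1/3)(59/3 − (1/3)x_{Nadir}) ⇒ (8/9)x_{Nadir} = 136/9, so x_{Nadir} = 17.
Then x_{Largo} = 59/3 − (1/3)·17 = 14.
P_{Nadir} = 171 − 3·17 − 2·14 = 92.
Profit = (92 − 41)·17 = 867.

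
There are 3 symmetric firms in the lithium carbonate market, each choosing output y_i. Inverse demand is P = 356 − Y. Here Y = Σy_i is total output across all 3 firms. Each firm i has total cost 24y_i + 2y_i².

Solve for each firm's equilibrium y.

A representative firm's profit is π_i = y_i(356 − Y) − 24y_i − 2y_i², with Y = y_i + Σ_{j≠i} y_j.
First-order condition: 332 − 6y_i − Σ_{j≠i} y_j = 0.
With identical firms, set every y_j = y: then 332 − 6y − 2y = 0, i.e. y = 332/8 = 41.5.

41.5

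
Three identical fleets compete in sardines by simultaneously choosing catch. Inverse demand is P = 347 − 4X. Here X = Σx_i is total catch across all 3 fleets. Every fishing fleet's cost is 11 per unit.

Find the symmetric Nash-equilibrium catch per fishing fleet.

21

A representative fishing fleet's profit is π_i = x_i(347 − 4X) − 11x_i, with X = x_i + Σ_{j≠i} x_j.
First-order condition: 336 − 8x_i − 4Σ_{j≠i} x_j = 0.
Imposing symmetry (x_j = x for all j) turns Σ_{j≠i} x_j into 2x, so 336 = 16x and x = 21.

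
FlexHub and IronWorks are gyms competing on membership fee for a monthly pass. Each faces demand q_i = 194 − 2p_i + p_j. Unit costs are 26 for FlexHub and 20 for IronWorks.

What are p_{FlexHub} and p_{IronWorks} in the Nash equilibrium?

81.2, 78.8

FlexHub's profit: π = (p_{FlexHub} − 26)(194 − 2p_{FlexHub} + p_{IronWorks}).
∂π/∂p_{FlexHub} = 246 − 4p_{FlexHub} + p_{IronWorks} = 0 ⇒ p_{FlexHub} = 61.5 + 0.25p_{IronWorks}.
Similarly p_{IronWorks} = 58.5 + 0.25p_{FlexHub}.
Solving the two reaction functions simultaneously: (1 − (0.25)(0.25))p_{FlexHub} = 61.5 + 0.25·58.5, so 0.9375p_{FlexHub} = 76.125 and p_{FlexHub} = 81.2.
Then p_{IronWorks} = 58.5 + 0.25·81.2 = 78.8.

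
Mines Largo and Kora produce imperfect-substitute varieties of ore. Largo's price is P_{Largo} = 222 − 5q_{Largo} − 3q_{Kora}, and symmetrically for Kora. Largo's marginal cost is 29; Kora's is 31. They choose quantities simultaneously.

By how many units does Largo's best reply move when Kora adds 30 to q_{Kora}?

-9

Mine Largo's profit: π = q_{Largo}(222 − 5q_{Largo} − 3q_{Kora}) − 29q_{Largo}.
∂π/∂q_{Largo} = 193 − 10q_{Largo} − 3q_{Kora} = 0 ⇒ q_{Largo} = 19.3 − 0.3q_{Kora}.
The reaction-function slope is −0.3, so a 30-unit rise in q_{Kora} moves q_{Largo} by −0.3 × 30 = −9. Largo's best response falls — the actions are strategic substitutes.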